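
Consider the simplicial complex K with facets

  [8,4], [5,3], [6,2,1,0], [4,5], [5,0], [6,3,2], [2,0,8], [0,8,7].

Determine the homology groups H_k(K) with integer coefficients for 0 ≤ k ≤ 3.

H_0 ≅ Z,  H_1 ≅ Z^2,  H_2 = 0,  H_3 = 0.

Take the total order 0 < 1 < 2 < 3 < 4 < 5 < 6 < 7 < 8 on the vertex set. Then K (dimension 3) consists of the simplices:

  0-simplices (9): [0], [1], [2], [3], [4], [5], [6], [7], [8]
  1-simplices (16): [0,1], [0,2], [0,5], [0,6], [0,7], [0,8], [1,2], [1,6], [2,3], [2,6], [2,8], [3,5], [3,6], [4,5], [4,8], [7,8]
  2-simplices (7): [0,1,2], [0,1,6], [0,2,6], [0,2,8], [0,7,8], [1,2,6], [2,3,6]
  3-simplices (1): [0,1,2,6]

so the chain groups are C_0 ≅ Z^9, C_1 ≅ Z^16, C_2 ≅ Z^7, C_3 ≅ Z^1.

∂_1: C_1 → C_0 is given by ∂[p,q] = [q] − [p].
The resulting 9×16 matrix has rank 8, and its Smith normal form has invariant factors (1,1,1,1,1,1,1,1).

∂_2: C_2 → C_1 maps a triangle to the signed sum of its edges. For instance
  ∂[1,2,6] = [2,6] − [1,6] + [1,2],
  ∂[0,7,8] = [7,8] − [0,8] + [0,7].
The 16×7 boundary matrix has rank 6 and Smith normal form diag(1,1,1,1,1,1).

∂_3: C_3 → C_2 sends each 3-simplex σ to the alternating sum Σ_i (−1)^i (σ with its i-th vertex removed). For instance
  ∂[0,1,2,6] = [1,2,6] − [0,2,6] + [0,1,6] − [0,1,2].
This gives a 7×1 integer matrix of rank 1; reducing to Smith normal form yields diagonal entries (1).

Reading off H_k = ker ∂_k / im ∂_{k+1}:

  H_0: rank C_0 − rank ∂_1 = 9 − 8 = 1, and the invariant factors of ∂_1 are all 1, so H_0 ≅ Z.
  H_1: rank ker ∂_1 − rank ∂_2 = (16 − 8) − 6 = 2, and the invariant factors of ∂_2 are all 1, so H_1 ≅ Z^2.
  H_2: rank ker ∂_2 − rank ∂_3 = (7 − 6) − 1 = 0, and the invariant factors of ∂_3 are all 1, so H_2 ≅ 0.
  H_3: rank ker ∂_3 − rank ∂_4 = (1 − 1) − 0 = 0, and there is no ∂_4, so H_3 ≅ 0.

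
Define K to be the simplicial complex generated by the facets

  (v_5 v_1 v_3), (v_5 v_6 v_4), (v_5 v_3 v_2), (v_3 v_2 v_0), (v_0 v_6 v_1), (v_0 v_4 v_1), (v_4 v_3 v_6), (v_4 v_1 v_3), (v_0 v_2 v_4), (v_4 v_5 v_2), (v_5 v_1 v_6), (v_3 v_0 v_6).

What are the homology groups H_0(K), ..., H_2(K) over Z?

Take the total order v_0 < v_1 < v_2 < v_3 < v_4 < v_5 < v_6 on the vertex set. Then K (dimension 2) consists of the simplices:

  0-simplices (7): [v_0], [v_1], [v_2], [v_3], [v_4], [v_5], [v_6]
  1-simplices (18): (18 of them)
  2-simplices (12): (12 of them)

Hence C_0 ≅ Z^7, C_1 ≅ Z^18, C_2 ≅ Z^12.

∂_1: C_1 → C_0 sends each edge [p,q] (with p < q) to q − p.
This gives a 7×18 integer matrix of rank 6; reducing to Smith normal form yields diagonal entries (1,1,1,1,1,1).

Boundary ∂_2: C_2 → C_1 sends each 2-simplex [p,q,r] to [q,r] − [p,r] + [p,q]. For instance
  ∂[v_1,v_5,v_6] = [v_5,v_6] − [v_1,v_6] + [v_1,v_5],
  ∂[v_1,v_3,v_5] = [v_3,v_5] − [v_1,v_5] + [v_1,v_3].
This gives a 18×12 integer matrix of rank 12; reducing to Smith normal form yields diagonal entries (1,1,1,1,1,1,1,1,1,1,1,2).

Computing H_k = (kernel of ∂_k) / (image of ∂_{k+1}):

  H_0: rank C_0 − rank ∂_1 = 7 − 6 = 1, and the invariant factors of ∂_1 are all 1, so H_0 = Z.
  H_1: rank ker ∂_1 − rank ∂_2 = (18 − 6) − 12 = 0, and ∂_2 has invariant factor 2 > 1, so H_1 = Z/2.
  H_2: rank ker ∂_2 − rank ∂_3 = (12 − 12) − 0 = 0, and there is no ∂_3, so H_2 = 0.

As a check, the Euler characteristic is 7 − 18 + 12 = 1, which agrees with 1 − 0 + 0 = 1.

H_0 = Z,  H_1 = Z/2,  H_2 = 0.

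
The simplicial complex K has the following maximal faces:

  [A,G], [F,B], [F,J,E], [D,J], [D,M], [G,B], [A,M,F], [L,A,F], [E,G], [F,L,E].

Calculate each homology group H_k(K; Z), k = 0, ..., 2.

Order the vertices as A < B < D < E < F < G < J < L < M. Listing each simplex with vertices in this order, K has dimension 2 with simplices:

  0-simplices (9): A, B, D, E, F, G, J, L, M
  1-simplices (15): AF, AG, AL, AM, BF, BG, DJ, DM, EF, EG, EJ, EL, FJ, FL, FM
  2-simplices (4): AFL, AFM, EFJ, EFL

so the chain groups are C_0 ≅ Z^9, C_1 ≅ Z^15, C_2 ≅ Z^4.

The boundary map ∂_1: C_1 → C_0 sends each edge [p,q] (with p < q) to q − p. For instance
  ∂BF = F − B.
The resulting 9×15 matrix has rank 8, and its Smith normal form has invariant factors (1,1,1,1,1,1,1,1).

Boundary ∂_2: C_2 → C_1 maps a triangle to the signed sum of its edges. For instance
  ∂EFJ = FJ − EJ + EF,
  ∂AFM = FM − AM + AF.
The resulting 15×4 matrix has rank 4, and its Smith normal form has invariant factors (1,1,1,1).

Now H_k = ker ∂_k / im ∂_{k+1}, so:

  H_0: rank C_0 − rank ∂_1 = 9 − 8 = 1, and the invariant factors of ∂_1 are all 1, so H_0 = Z.
  H_1: rank ker ∂_1 − rank ∂_2 = (15 − 8) − 4 = 3, and the invariant factors of ∂_2 are all 1, so H_1 = Z^3.
  H_2: rank ker ∂_2 − rank ∂_3 = (4 − 4) − 0 = 0, and there is no ∂_3, so H_2 = 0.

As a check, the Euler characteristic is 9 − 15 + 4 = -2, which agrees with 1 − 3 + 0 = -2.

H_0 ≅ Z,  H_1 ≅ Z^3,  H_2 = 0.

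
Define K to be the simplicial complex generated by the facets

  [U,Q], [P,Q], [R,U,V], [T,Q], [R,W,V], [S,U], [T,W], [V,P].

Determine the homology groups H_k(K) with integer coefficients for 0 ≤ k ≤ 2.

Order the vertices as P < Q < R < S < T < U < V < W. Listing each simplex with vertices in this order, K has dimension 2 with simplices:

  0-simplices (8): P, Q, R, S, T, U, V, W
  1-simplices (11): PQ, PV, QT, QU, RU, RV, RW, SU, TW, UV, VW
  2-simplices (2): RUV, RVW

giving chain groups C_0 ≅ Z^8, C_1 ≅ Z^11, C_2 ≅ Z^2.

The boundary map ∂_1: C_1 → C_0 is given by ∂[p,q] = [q] − [p].
The resulting 8×11 matrix has rank 7, and its Smith normal form has invariant factors (1,1,1,1,1,1,1).

The boundary map ∂_2: C_2 → C_1 acts by ∂[p,q,r] = [q,r] − [p,r] + [p,q]. For instance
  ∂RUV = UV − RV + RU,
  ∂RVW = VW − RW + RV.
The 11×2 boundary matrix has rank 2 and Smith normal form diag(1,1).

Now H_k = ker ∂_k / im ∂_{k+1}, so:

  H_0: rank C_0 − rank ∂_1 = 8 − 7 = 1, and the invariant factors of ∂_1 are all 1, so H_0 ≅ Z.
  H_1: rank ker ∂_1 − rank ∂_2 = (11 − 7) − 2 = 2, and the invariant factors of ∂_2 are all 1, so H_1 ≅ Z^2.
  H_2: rank ker ∂_2 − rank ∂_3 = (2 − 2) − 0 = 0, and there is no ∂_3, so H_2 ≅ 0.

As a check, the Euler characteristic is 8 − 11 + 2 = -1, which agrees with 1 − 2 + 0 = -1.

H_0 ≅ Z,  H_1 ≅ Z^2,  H_2 = 0.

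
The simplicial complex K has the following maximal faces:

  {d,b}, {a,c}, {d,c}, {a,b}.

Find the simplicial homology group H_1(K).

Order the vertices as a < b < c < d. Listing each simplex with vertices in this order, K has dimension 1 with simplices:

  0-simplices (4): a, b, c, d
  1-simplices (4): ab, ac, bd, cd

giving chain groups C_0 ≅ Z^4, C_1 ≅ Z^4.

Boundary ∂_1: C_1 → C_0 is given by ∂[p,q] = [q] − [p]. For instance
  ∂ab = b − a.
The 4×4 boundary matrix has rank 3 and Smith normal form diag(1,1,1).

Now H_k = ker ∂_k / im ∂_{k+1}, so:

  H_1: rank ker ∂_1 − rank ∂_2 = (4 − 3) − 0 = 1, and there is no ∂_2, so H_1 ≅ Z.

H_1 = Z.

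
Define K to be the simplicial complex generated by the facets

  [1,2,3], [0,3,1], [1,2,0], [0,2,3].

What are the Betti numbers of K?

b_0 = 1, b_1 = 0, b_2 = 1.

Take the total order 0 < 1 < 2 < 3 on the vertex set. Then K (dimension 2) consists of the simplices:

  0-simplices (4): [0], [1], [2], [3]
  1-simplices (6): [0,1], [0,2], [0,3], [1,2], [1,3], [2,3]
  2-simplices (4): [0,1,2], [0,1,3], [0,2,3], [1,2,3]

giving chain groups C_0 ≅ Z^4, C_1 ≅ Z^6, C_2 ≅ Z^4.

The boundary map ∂_1: C_1 → C_0 sends each edge [p,q] (with p < q) to q − p. For instance
  ∂[0,3] = [3] − [0].
As a 4×6 matrix over Z this has rank 3, with invariant factors (1,1,1).

The boundary map ∂_2: C_2 → C_1 acts by ∂[p,q,r] = [q,r] − [p,r] + [p,q]. For instance
  ∂[0,1,3] = [1,3] − [0,3] + [0,1],
  ∂[1,2,3] = [2,3] − [1,3] + [1,2].
The resulting 6×4 matrix has rank 3, and its Smith normal form has invariant factors (1,1,1).

Now H_k = ker ∂_k / im ∂_{k+1}, so:

  H_0: rank C_0 − rank ∂_1 = 4 − 3 = 1, and the invariant factors of ∂_1 are all 1, so H_0 = Z.
  H_1: rank ker ∂_1 − rank ∂_2 = (6 − 3) − 3 = 0, and the invariant factors of ∂_2 are all 1, so H_1 = 0.
  H_2: rank ker ∂_2 − rank ∂_3 = (4 − 3) − 0 = 1, and there is no ∂_3, so H_2 = Z.

Hence the Betti numbers are b_0 = 1, b_1 = 0, b_2 = 1.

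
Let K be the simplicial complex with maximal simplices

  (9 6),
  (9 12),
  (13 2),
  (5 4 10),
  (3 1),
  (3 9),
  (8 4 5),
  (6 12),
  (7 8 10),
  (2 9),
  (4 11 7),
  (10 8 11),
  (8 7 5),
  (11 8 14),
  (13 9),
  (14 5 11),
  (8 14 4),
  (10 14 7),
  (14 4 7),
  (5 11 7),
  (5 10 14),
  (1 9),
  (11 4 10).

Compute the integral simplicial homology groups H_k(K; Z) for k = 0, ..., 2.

Order the vertices as 1 < 2 < 3 < 4 < 5 < 6 < 7 < 8 < 9 < 10 < 11 < 12 < 13 < 14. Listing each simplex with vertices in this order, K has dimension 2 with simplices:

  0-simplices (14): [1], [2], [3], [4], [5], [6], [7], [8], [9], [10], [11], [12], [13], [14]
  1-simplices (30): (30 of them)
  2-simplices (14): [4,5,8], [4,5,10], [4,7,11], [4,7,14], [4,8,14], [4,10,11], [5,7,8], [5,7,11], [5,10,14], [5,11,14], [7,8,10], [7,10,14], [8,10,11], [8,11,14]

giving chain groups C_0 ≅ Z^14, C_1 ≅ Z^30, C_2 ≅ Z^14.

The boundary map ∂_1: C_1 → C_0 sends each edge [p,q] (with p < q) to q − p.
The 14×30 boundary matrix has rank 12 and Smith normal form diag(1,1,1,1,1,1,1,1,1,1,1,1).

Boundary ∂_2: C_2 → C_1 sends each 2-simplex [p,q,r] to [q,r] − [p,r] + [p,q]. For instance
  ∂[7,8,10] = [8,10] − [7,10] + [7,8],
  ∂[4,10,11] = [10,11] − [4,11] + [4,10].
The 30×14 boundary matrix has rank 13 and Smith normal form diag(1,1,1,1,1,1,1,1,1,1,1,1,1).

Now H_k = ker ∂_k / im ∂_{k+1}, so:

  H_0: rank C_0 − rank ∂_1 = 14 − 12 = 2, and the invariant factors of ∂_1 are all 1, so H_0 ≅ Z^2.
  H_1: rank ker ∂_1 − rank ∂_2 = (30 − 12) − 13 = 5, and the invariant factors of ∂_2 are all 1, so H_1 ≅ Z^5.
  H_2: rank ker ∂_2 − rank ∂_3 = (14 − 13) − 0 = 1, and there is no ∂_3, so H_2 ≅ Z.

(K is a triangulation of the disjoint union of a wedge of 3 circles and the torus T^2.)

H_0 ≅ Z^2,  H_1 ≅ Z^5,  H_2 ≅ Z.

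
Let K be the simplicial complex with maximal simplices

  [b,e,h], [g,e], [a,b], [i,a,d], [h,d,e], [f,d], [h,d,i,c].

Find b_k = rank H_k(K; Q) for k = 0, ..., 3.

b_0 = 1, b_1 = 1, b_2 = 0, b_3 = 0.

K has 9 vertices, 15 edges, 7 triangles, 1 3-simplex.
rank ∂_0 = 0, rank ∂_1 = 8 ⇒ b_0 = 9 − 0 − 8 = 1; all invariant factors of ∂_1 are 1 so no torsion. So H_0 ≅ Z.
rank ∂_1 = 8, rank ∂_2 = 6 ⇒ b_1 = 15 − 8 − 6 = 1; all invariant factors of ∂_2 are 1 so no torsion. So H_1 ≅ Z.
rank ∂_2 = 6, rank ∂_3 = 1 ⇒ b_2 = 7 − 6 − 1 = 0; all invariant factors of ∂_3 are 1 so no torsion. So H_2 ≅ 0.
rank ∂_3 = 1, rank ∂_4 = 0 ⇒ b_3 = 1 − 1 − 0 = 0. So H_3 ≅ 0.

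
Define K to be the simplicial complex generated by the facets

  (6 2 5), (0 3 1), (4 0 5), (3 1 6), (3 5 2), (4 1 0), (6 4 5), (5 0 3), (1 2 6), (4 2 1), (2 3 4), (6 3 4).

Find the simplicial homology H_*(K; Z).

H_0 = Z,  H_1 = Z/2,  H_2 = 0.

Fix the vertex order 0 < 1 < 2 < 3 < 4 < 5 < 6 and write every simplex with vertices in increasing order. Then dim K = 2 and the simplices of K are:

  0-simplices (7): [0], [1], [2], [3], [4], [5], [6]
  1-simplices (18): [0,1], [0,3], [0,4], [0,5], [1,2], [1,3], [1,4], [1,6], [2,3], [2,4], [2,5], [2,6], [3,4], [3,5], [3,6], [4,5], [4,6], [5,6]
  2-simplices (12): [0,1,3], [0,1,4], [0,3,5], [0,4,5], [1,2,4], [1,2,6], [1,3,6], [2,3,4], [2,3,5], [2,5,6], [3,4,6], [4,5,6]

Hence C_0 ≅ Z^7, C_1 ≅ Z^18, C_2 ≅ Z^12.

The boundary map ∂_1: C_1 → C_0 is given by ∂[p,q] = [q] − [p].
This gives a 7×18 integer matrix of rank 6; reducing to Smith normal form yields diagonal entries (1,1,1,1,1,1).

∂_2: C_2 → C_1 maps a triangle to the signed sum of its edges. For instance
  ∂[0,3,5] = [3,5] − [0,5] + [0,3],
  ∂[3,4,6] = [4,6] − [3,6] + [3,4].
The 18×12 boundary matrix has rank 12 and Smith normal form diag(1,1,1,1,1,1,1,1,1,1,1,2).

Now H_k = ker ∂_k / im ∂_{k+1}, so:

  H_0: rank C_0 − rank ∂_1 = 7 − 6 = 1, and the invariant factors of ∂_1 are all 1, so H_0 ≅ Z.
  H_1: rank ker ∂_1 − rank ∂_2 = (18 − 6) − 12 = 0, and ∂_2 has invariant factor 2 > 1, so H_1 ≅ Z/2.
  H_2: rank ker ∂_2 − rank ∂_3 = (12 − 12) − 0 = 0, and there is no ∂_3, so H_2 ≅ 0.

(K is a triangulation of the real projective plane RP^2.)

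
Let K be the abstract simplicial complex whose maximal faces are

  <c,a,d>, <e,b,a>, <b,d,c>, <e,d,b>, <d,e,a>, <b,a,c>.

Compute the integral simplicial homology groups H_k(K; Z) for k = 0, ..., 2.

H_0 = Z,  H_1 = 0,  H_2 = Z.

Fix the vertex order a < b < c < d < e and write every simplex with vertices in increasing order. Then dim K = 2 and the simplices of K are:

  0-simplices (5): a, b, c, d, e
  1-simplices (9): ab, ac, ad, ae, bc, bd, be, cd, de
  2-simplices (6): abc, abe, acd, ade, bcd, bde

Hence C_0 ≅ Z^5, C_1 ≅ Z^9, C_2 ≅ Z^6.

The boundary map ∂_1: C_1 → C_0 is given by ∂[p,q] = [q] − [p].
As a 5×9 matrix over Z this has rank 4, with invariant factors (1,1,1,1).

The boundary map ∂_2: C_2 → C_1 maps a triangle to the signed sum of its edges. For instance
  ∂bcd = cd − bd + bc,
  ∂bde = de − be + bd.
As a 9×6 matrix over Z this has rank 5, with invariant factors (1,1,1,1,1).

Reading off H_k = ker ∂_k / im ∂_{k+1}:

  H_0: rank C_0 − rank ∂_1 = 5 − 4 = 1, and the invariant factors of ∂_1 are all 1, so H_0 = Z.
  H_1: rank ker ∂_1 − rank ∂_2 = (9 − 4) − 5 = 0, and the invariant factors of ∂_2 are all 1, so H_1 = 0.
  H_2: rank ker ∂_2 − rank ∂_3 = (6 − 5) − 0 = 1, and there is no ∂_3, so H_2 = Z.

As a check, the Euler characteristic is 5 − 9 + 6 = 2, which agrees with 1 − 0 + 1 = 2.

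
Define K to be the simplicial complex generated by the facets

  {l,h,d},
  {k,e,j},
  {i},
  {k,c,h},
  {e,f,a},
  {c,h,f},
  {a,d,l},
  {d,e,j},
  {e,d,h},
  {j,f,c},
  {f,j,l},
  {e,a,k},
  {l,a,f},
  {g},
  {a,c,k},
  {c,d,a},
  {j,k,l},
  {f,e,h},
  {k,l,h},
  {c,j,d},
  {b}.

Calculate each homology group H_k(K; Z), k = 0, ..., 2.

H_0 = Z^4,  H_1 = Z^2,  H_2 = Z.

Take the total order a < b < c < d < e < f < g < h < i < j < k < l on the vertex set. Then K (dimension 2) consists of the simplices:

  0-simplices (12): a, b, c, d, e, f, g, h, i, j, k, l
  1-simplices (27): ac, ad, ae, af, ak, al, cd, cf, ch, cj, ck, de, dh, dj, dl, ef, eh, ej, ek, fh, fj, fl, hk, hl, jk, jl, kl
  2-simplices (18): acd, ack, adl, aef, aek, afl, cdj, cfh, cfj, chk, deh, dej, dhl, efh, ejk, fjl, hkl, jkl

so the chain groups are C_0 ≅ Z^12, C_1 ≅ Z^27, C_2 ≅ Z^18.

The boundary map ∂_1: C_1 → C_0 maps an edge to its endpoints' difference, ∂[p,q] = q − p. For instance
  ∂fl = l − f.
The resulting 12×27 matrix has rank 8, and its Smith normal form has invariant factors (1,1,1,1,1,1,1,1).

Boundary ∂_2: C_2 → C_1 sends each 2-simplex [p,q,r] to [q,r] − [p,r] + [p,q]. For instance
  ∂dhl = hl − dl + dh,
  ∂hkl = kl − hl + hk.
The 27×18 boundary matrix has rank 17 and Smith normal form diag(1,1,1,1,1,1,1,1,1,1,1,1,1,1,1,1,1).

From H_k ≅ ker(∂_k) / im(∂_{k+1}) we obtain:

  H_0: rank C_0 − rank ∂_1 = 12 − 8 = 4, and the invariant factors of ∂_1 are all 1, so H_0 ≅ Z^4.
  H_1: rank ker ∂_1 − rank ∂_2 = (27 − 8) − 17 = 2, and the invariant factors of ∂_2 are all 1, so H_1 ≅ Z^2.
  H_2: rank ker ∂_2 − rank ∂_3 = (18 − 17) − 0 = 1, and there is no ∂_3, so H_2 ≅ Z.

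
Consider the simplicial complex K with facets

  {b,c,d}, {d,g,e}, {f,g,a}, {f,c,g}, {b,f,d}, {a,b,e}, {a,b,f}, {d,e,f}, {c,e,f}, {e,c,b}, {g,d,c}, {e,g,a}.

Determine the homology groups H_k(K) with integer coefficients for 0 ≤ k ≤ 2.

H_0 = Z,  H_1 = Z/2,  H_2 = 0.

K has 7 vertices, 18 edges, 12 triangles.
rank ∂_0 = 0, rank ∂_1 = 6 ⇒ b_0 = 7 − 0 − 6 = 1; all invariant factors of ∂_1 are 1 so no torsion. So H_0 = Z.
rank ∂_1 = 6, rank ∂_2 = 12 ⇒ b_1 = 18 − 6 − 12 = 0; ∂_2 has invariant factor(s) [2] giving torsion. So H_1 = Z/2.
rank ∂_2 = 12, rank ∂_3 = 0 ⇒ b_2 = 12 − 12 − 0 = 0. So H_2 = 0.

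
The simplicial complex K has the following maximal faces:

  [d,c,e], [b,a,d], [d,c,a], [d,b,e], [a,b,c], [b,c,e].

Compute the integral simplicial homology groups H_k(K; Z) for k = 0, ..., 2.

H_0 ≅ Z,  H_1 = 0,  H_2 ≅ Z.

Fix the vertex order a < b < c < d < e and write every simplex with vertices in increasing order. Then dim K = 2 and the simplices of K are:

  0-simplices (5): a, b, c, d, e
  1-simplices (9): ab, ac, ad, bc, bd, be, cd, ce, de
  2-simplices (6): abc, abd, acd, bce, bde, cde

Hence C_0 ≅ Z^5, C_1 ≅ Z^9, C_2 ≅ Z^6.

∂_1: C_1 → C_0 sends each edge [p,q] (with p < q) to q − p.
As a 5×9 matrix over Z this has rank 4, with invariant factors (1,1,1,1).

The boundary map ∂_2: C_2 → C_1 maps a triangle to the signed sum of its edges. For instance
  ∂abc = bc − ac + ab,
  ∂abd = bd − ad + ab.
The resulting 9×6 matrix has rank 5, and its Smith normal form has invariant factors (1,1,1,1,1).

Now H_k = ker ∂_k / im ∂_{k+1}, so:

  H_0: rank C_0 − rank ∂_1 = 5 − 4 = 1, and the invariant factors of ∂_1 are all 1, so H_0 ≅ Z.
  H_1: rank ker ∂_1 − rank ∂_2 = (9 − 4) − 5 = 0, and the invariant factors of ∂_2 are all 1, so H_1 ≅ 0.
  H_2: rank ker ∂_2 − rank ∂_3 = (6 − 5) − 0 = 1, and there is no ∂_3, so H_2 ≅ Z.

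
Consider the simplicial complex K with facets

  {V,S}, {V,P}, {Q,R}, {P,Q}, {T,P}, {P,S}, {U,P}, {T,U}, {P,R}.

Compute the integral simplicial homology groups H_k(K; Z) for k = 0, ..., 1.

H_0 ≅ Z,  H_1 ≅ Z^3.

We work with the vertex ordering P < Q < R < S < T < U < V. The simplices of K, each written with vertices in increasing order, are:

  0-simplices (7): P, Q, R, S, T, U, V
  1-simplices (9): PQ, PR, PS, PT, PU, PV, QR, SV, TU

so the chain groups are C_0 ≅ Z^7, C_1 ≅ Z^9.

∂_1: C_1 → C_0 maps an edge to its endpoints' difference, ∂[p,q] = q − p. For instance
  ∂PU = U − P.
The 7×9 boundary matrix has rank 6 and Smith normal form diag(1,1,1,1,1,1).

From H_k ≅ ker(∂_k) / im(∂_{k+1}) we obtain:

  H_0: rank C_0 − rank ∂_1 = 7 − 6 = 1, and the invariant factors of ∂_1 are all 1, so H_0 ≅ Z.
  H_1: rank ker ∂_1 − rank ∂_2 = (9 − 6) − 0 = 3, and there is no ∂_2, so H_1 ≅ Z^3.

As a check, the Euler characteristic is 7 − 9 = -2, which agrees with 1 − 3 = -2.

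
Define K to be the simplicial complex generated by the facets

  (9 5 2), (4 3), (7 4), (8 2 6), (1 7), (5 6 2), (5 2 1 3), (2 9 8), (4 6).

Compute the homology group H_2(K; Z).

Take the total order 1 < 2 < 3 < 4 < 5 < 6 < 7 < 8 < 9 on the vertex set. Then K (dimension 3) consists of the simplices:

  0-simplices (9): [1], [2], [3], [4], [5], [6], [7], [8], [9]
  1-simplices (17): [1,2], [1,3], [1,5], [1,7], [2,3], [2,5], [2,6], [2,8], [2,9], [3,4], [3,5], [4,6], [4,7], [5,6], [5,9], [6,8], [8,9]
  2-simplices (8): [1,2,3], [1,2,5], [1,3,5], [2,3,5], [2,5,6], [2,5,9], [2,6,8], [2,8,9]
  3-simplices (1): [1,2,3,5]

Hence C_0 ≅ Z^9, C_1 ≅ Z^17, C_2 ≅ Z^8, C_3 ≅ Z^1.

Boundary ∂_1: C_1 → C_0 maps an edge to its endpoints' difference, ∂[p,q] = q − p. For instance
  ∂[4,6] = [6] − [4].
The resulting 9×17 matrix has rank 8, and its Smith normal form has invariant factors (1,1,1,1,1,1,1,1).

The boundary map ∂_2: C_2 → C_1 sends each 2-simplex [p,q,r] to [q,r] − [p,r] + [p,q]. For instance
  ∂[2,3,5] = [3,5] − [2,5] + [2,3],
  ∂[2,5,9] = [5,9] − [2,9] + [2,5].
The resulting 17×8 matrix has rank 7, and its Smith normal form has invariant factors (1,1,1,1,1,1,1).

The boundary map ∂_3: C_3 → C_2 sends each 3-simplex σ to the alternating sum Σ_i (−1)^i (σ with its i-th vertex removed). For instance
  ∂[1,2,3,5] = [2,3,5] − [1,3,5] + [1,2,5] − [1,2,3].
The resulting 8×1 matrix has rank 1, and its Smith normal form has invariant factors (1).

Now H_k = ker ∂_k / im ∂_{k+1}, so:

  H_2: rank ker ∂_2 − rank ∂_3 = (8 − 7) − 1 = 0, and the invariant factors of ∂_3 are all 1, so H_2 ≅ 0.

H_2 = 0.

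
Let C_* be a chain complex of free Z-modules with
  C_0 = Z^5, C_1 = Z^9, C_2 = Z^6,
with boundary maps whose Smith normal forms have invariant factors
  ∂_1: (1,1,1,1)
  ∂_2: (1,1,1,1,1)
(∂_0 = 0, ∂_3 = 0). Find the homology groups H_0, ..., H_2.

H_0 = Z,  H_1 = 0,  H_2 = Z.

H_0: b_0 = 5 − 0 − 4 = 1; torsion from ∂_1 factors > 1: none. So H_0 = Z.
H_1: b_1 = 9 − 4 − 5 = 0; torsion from ∂_2 factors > 1: none. So H_1 = 0.
H_2: b_2 = 6 − 5 − 0 = 1; torsion from ∂_3 factors > 1: none. So H_2 = Z.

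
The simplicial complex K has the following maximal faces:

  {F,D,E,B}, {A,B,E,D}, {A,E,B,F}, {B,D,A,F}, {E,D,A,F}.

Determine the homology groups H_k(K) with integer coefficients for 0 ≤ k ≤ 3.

We work with the vertex ordering A < B < D < E < F. The simplices of K, each written with vertices in increasing order, are:

  0-simplices (5): A, B, D, E, F
  1-simplices (10): AB, AD, AE, AF, BD, BE, BF, DE, DF, EF
  2-simplices (10): ABD, ABE, ABF, ADE, ADF, AEF, BDE, BDF, BEF, DEF
  3-simplices (5): ABDE, ABDF, ABEF, ADEF, BDEF

Hence C_0 ≅ Z^5, C_1 ≅ Z^10, C_2 ≅ Z^10, C_3 ≅ Z^5.

The boundary map ∂_1: C_1 → C_0 maps an edge to its endpoints' difference, ∂[p,q] = q − p. For instance
  ∂AB = B − A.
As a 5×10 matrix over Z this has rank 4, with invariant factors (1,1,1,1).

∂_2: C_2 → C_1 sends each 2-simplex [p,q,r] to [q,r] − [p,r] + [p,q]. For instance
  ∂AEF = EF − AF + AE,
  ∂BDE = DE − BE + BD.
As a 10×10 matrix over Z this has rank 6, with invariant factors (1,1,1,1,1,1).

The boundary map ∂_3: C_3 → C_2 sends each 3-simplex σ to the alternating sum Σ_i (−1)^i (σ with its i-th vertex removed). For instance
  ∂ABEF = BEF − AEF + ABF − ABE,
  ∂ADEF = DEF − AEF + ADF − ADE.
The 10×5 boundary matrix has rank 4 and Smith normal form diag(1,1,1,1).

From H_k ≅ ker(∂_k) / im(∂_{k+1}) we obtain:

  H_0: rank C_0 − rank ∂_1 = 5 − 4 = 1, and the invariant factors of ∂_1 are all 1, so H_0 = Z.
  H_1: rank ker ∂_1 − rank ∂_2 = (10 − 4) − 6 = 0, and the invariant factors of ∂_2 are all 1, so H_1 = 0.
  H_2: rank ker ∂_2 − rank ∂_3 = (10 − 6) − 4 = 0, and the invariant factors of ∂_3 are all 1, so H_2 = 0.
  H_3: rank ker ∂_3 − rank ∂_4 = (5 − 4) − 0 = 1, and there is no ∂_4, so H_3 = Z.

H_0 ≅ Z,  H_1 = 0,  H_2 = 0,  H_3 ≅ Z.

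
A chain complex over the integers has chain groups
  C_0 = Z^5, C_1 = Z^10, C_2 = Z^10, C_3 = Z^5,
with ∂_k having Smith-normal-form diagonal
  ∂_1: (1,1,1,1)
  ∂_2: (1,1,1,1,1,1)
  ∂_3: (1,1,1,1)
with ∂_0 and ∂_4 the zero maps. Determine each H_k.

H_0: b_0 = 5 − 0 − 4 = 1; torsion from ∂_1 factors > 1: none. So H_0 ≅ Z.
H_1: b_1 = 10 − 4 − 6 = 0; torsion from ∂_2 factors > 1: none. So H_1 ≅ 0.
H_2: b_2 = 10 − 6 − 4 = 0; torsion from ∂_3 factors > 1: none. So H_2 ≅ 0.
H_3: b_3 = 5 − 4 − 0 = 1; torsion from ∂_4 factors > 1: none. So H_3 ≅ Z.

H_0 ≅ Z,  H_1 = 0,  H_2 = 0,  H_3 ≅ Z.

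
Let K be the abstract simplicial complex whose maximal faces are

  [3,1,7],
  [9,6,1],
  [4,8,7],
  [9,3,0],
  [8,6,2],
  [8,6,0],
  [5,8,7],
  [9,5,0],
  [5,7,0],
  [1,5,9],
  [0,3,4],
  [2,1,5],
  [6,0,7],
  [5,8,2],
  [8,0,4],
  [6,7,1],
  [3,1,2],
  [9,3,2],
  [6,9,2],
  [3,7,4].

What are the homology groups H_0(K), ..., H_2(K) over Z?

H_0 = Z,  H_1 = Z × Z/2,  H_2 = 0.

We work with the vertex ordering 0 < 1 < 2 < 3 < 4 < 5 < 6 < 7 < 8 < 9. The simplices of K, each written with vertices in increasing order, are:

  0-simplices (10): [0], [1], [2], [3], [4], [5], [6], [7], [8], [9]
  1-simplices (30): (30 of them)
  2-simplices (20): (20 of them)

giving chain groups C_0 ≅ Z^10, C_1 ≅ Z^30, C_2 ≅ Z^20.

The boundary map ∂_1: C_1 → C_0 sends each edge [p,q] (with p < q) to q − p. For instance
  ∂[0,4] = [4] − [0].
This gives a 10×30 integer matrix of rank 9; reducing to Smith normal form yields diagonal entries (1,1,1,1,1,1,1,1,1).

Boundary ∂_2: C_2 → C_1 maps a triangle to the signed sum of its edges. For instance
  ∂[5,7,8] = [7,8] − [5,8] + [5,7],
  ∂[2,5,8] = [5,8] − [2,8] + [2,5].
This gives a 30×20 integer matrix of rank 20; reducing to Smith normal form yields diagonal entries (1,1,1,1,1,1,1,1,1,1,1,1,1,1,1,1,1,1,1,2).

Reading off H_k = ker ∂_k / im ∂_{k+1}:

  H_0: rank C_0 − rank ∂_1 = 10 − 9 = 1, and the invariant factors of ∂_1 are all 1, so H_0 ≅ Z.
  H_1: rank ker ∂_1 − rank ∂_2 = (30 − 9) − 20 = 1, and ∂_2 has invariant factor 2 > 1, so H_1 ≅ Z × Z/2.
  H_2: rank ker ∂_2 − rank ∂_3 = (20 − 20) − 0 = 0, and there is no ∂_3, so H_2 ≅ 0.

(K is a triangulation of the Klein bottle.)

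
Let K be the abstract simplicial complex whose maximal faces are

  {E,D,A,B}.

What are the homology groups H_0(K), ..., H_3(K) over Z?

We work with the vertex ordering A < B < D < E. The simplices of K, each written with vertices in increasing order, are:

  0-simplices (4): A, B, D, E
  1-simplices (6): AB, AD, AE, BD, BE, DE
  2-simplices (4): ABD, ABE, ADE, BDE
  3-simplices (1): ABDE

so the chain groups are C_0 ≅ Z^4, C_1 ≅ Z^6, C_2 ≅ Z^4, C_3 ≅ Z^1.

Boundary ∂_1: C_1 → C_0 maps an edge to its endpoints' difference, ∂[p,q] = q − p.
The resulting 4×6 matrix has rank 3, and its Smith normal form has invariant factors (1,1,1).

Boundary ∂_2: C_2 → C_1 maps a triangle to the signed sum of its edges. For instance
  ∂ABE = BE − AE + AB,
  ∂BDE = DE − BE + BD.
The 6×4 boundary matrix has rank 3 and Smith normal form diag(1,1,1).

The boundary map ∂_3: C_3 → C_2 sends each 3-simplex σ to the alternating sum Σ_i (−1)^i (σ with its i-th vertex removed). For instance
  ∂ABDE = BDE − ADE + ABE − ABD.
This gives a 4×1 integer matrix of rank 1; reducing to Smith normal form yields diagonal entries (1).

Now H_k = ker ∂_k / im ∂_{k+1}, so:

  H_0: rank C_0 − rank ∂_1 = 4 − 3 = 1, and the invariant factors of ∂_1 are all 1, so H_0 ≅ Z.
  H_1: rank ker ∂_1 − rank ∂_2 = (6 − 3) − 3 = 0, and the invariant factors of ∂_2 are all 1, so H_1 ≅ 0.
  H_2: rank ker ∂_2 − rank ∂_3 = (4 − 3) − 1 = 0, and the invariant factors of ∂_3 are all 1, so H_2 ≅ 0.
  H_3: rank ker ∂_3 − rank ∂_4 = (1 − 1) − 0 = 0, and there is no ∂_4, so H_3 ≅ 0.

As a check, the Euler characteristic is 4 − 6 + 4 − 1 = 1, which agrees with 1 − 0 + 0 − 0 = 1.

H_0 = Z,  H_1 = 0,  H_2 = 0,  H_3 = 0.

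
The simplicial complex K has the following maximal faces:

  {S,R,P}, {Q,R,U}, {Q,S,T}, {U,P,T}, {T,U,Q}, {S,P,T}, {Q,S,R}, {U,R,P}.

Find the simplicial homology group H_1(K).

Take the total order P < Q < R < S < T < U on the vertex set. Then K (dimension 2) consists of the simplices:

  0-simplices (6): P, Q, R, S, T, U
  1-simplices (12): PR, PS, PT, PU, QR, QS, QT, QU, RS, RU, ST, TU
  2-simplices (8): PRS, PRU, PST, PTU, QRS, QRU, QST, QTU

giving chain groups C_0 ≅ Z^6, C_1 ≅ Z^12, C_2 ≅ Z^8.

The boundary map ∂_1: C_1 → C_0 is given by ∂[p,q] = [q] − [p]. For instance
  ∂PR = R − P.
The resulting 6×12 matrix has rank 5, and its Smith normal form has invariant factors (1,1,1,1,1).

The boundary map ∂_2: C_2 → C_1 sends each 2-simplex [p,q,r] to [q,r] − [p,r] + [p,q]. For instance
  ∂PRU = RU − PU + PR,
  ∂QRS = RS − QS + QR.
The 12×8 boundary matrix has rank 7 and Smith normal form diag(1,1,1,1,1,1,1).

Reading off H_k = ker ∂_k / im ∂_{k+1}:

  H_1: rank ker ∂_1 − rank ∂_2 = (12 − 5) − 7 = 0, and the invariant factors of ∂_2 are all 1, so H_1 = 0.

(K is a triangulation of the 2-sphere S^2.)

H_1 = 0.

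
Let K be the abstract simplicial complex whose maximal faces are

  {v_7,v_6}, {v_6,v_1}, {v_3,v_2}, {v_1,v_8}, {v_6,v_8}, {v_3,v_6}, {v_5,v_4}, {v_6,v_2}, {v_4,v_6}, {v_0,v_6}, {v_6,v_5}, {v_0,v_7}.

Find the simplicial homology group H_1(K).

Order the vertices as v_0 < v_1 < v_2 < v_3 < v_4 < v_5 < v_6 < v_7 < v_8. Listing each simplex with vertices in this order, K has dimension 1 with simplices:

  0-simplices (9): [v_0], [v_1], [v_2], [v_3], [v_4], [v_5], [v_6], [v_7], [v_8]
  1-simplices (12): [v_0,v_6], [v_0,v_7], [v_1,v_6], [v_1,v_8], [v_2,v_3], [v_2,v_6], [v_3,v_6], [v_4,v_5], [v_4,v_6], [v_5,v_6], [v_6,v_7], [v_6,v_8]

giving chain groups C_0 ≅ Z^9, C_1 ≅ Z^12.

∂_1: C_1 → C_0 is given by ∂[p,q] = [q] − [p]. For instance
  ∂[v_2,v_6] = [v_6] − [v_2].
The resulting 9×12 matrix has rank 8, and its Smith normal form has invariant factors (1,1,1,1,1,1,1,1).

Now H_k = ker ∂_k / im ∂_{k+1}, so:

  H_1: rank ker ∂_1 − rank ∂_2 = (12 − 8) − 0 = 4, and there is no ∂_2, so H_1 = Z^4.

(K is a triangulation of a wedge of 4 circles.)

H_1 = Z^4.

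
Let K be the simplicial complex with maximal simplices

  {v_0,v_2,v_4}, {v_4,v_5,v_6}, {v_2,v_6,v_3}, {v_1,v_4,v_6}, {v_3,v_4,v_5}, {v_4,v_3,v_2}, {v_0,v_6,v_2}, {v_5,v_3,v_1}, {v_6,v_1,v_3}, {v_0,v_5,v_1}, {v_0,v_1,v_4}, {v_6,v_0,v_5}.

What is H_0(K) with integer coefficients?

Fix the vertex order v_0 < v_1 < v_2 < v_3 < v_4 < v_5 < v_6 and write every simplex with vertices in increasing order. Then dim K = 2 and the simplices of K are:

  0-simplices (7): [v_0], [v_1], [v_2], [v_3], [v_4], [v_5], [v_6]
  1-simplices (18): (18 of them)
  2-simplices (12): (12 of them)

giving chain groups C_0 ≅ Z^7, C_1 ≅ Z^18, C_2 ≅ Z^12.

Boundary ∂_1: C_1 → C_0 maps an edge to its endpoints' difference, ∂[p,q] = q − p. For instance
  ∂[v_0,v_6] = [v_6] − [v_0].
As a 7×18 matrix over Z this has rank 6, with invariant factors (1,1,1,1,1,1).

Boundary ∂_2: C_2 → C_1 acts by ∂[p,q,r] = [q,r] − [p,r] + [p,q]. For instance
  ∂[v_0,v_2,v_4] = [v_2,v_4] − [v_0,v_4] + [v_0,v_2],
  ∂[v_3,v_4,v_5] = [v_4,v_5] − [v_3,v_5] + [v_3,v_4].
This gives a 18×12 integer matrix of rank 12; reducing to Smith normal form yields diagonal entries (1,1,1,1,1,1,1,1,1,1,1,2).

Computing H_k = (kernel of ∂_k) / (image of ∂_{k+1}):

  H_0: rank C_0 − rank ∂_1 = 7 − 6 = 1, and the invariant factors of ∂_1 are all 1, so H_0 ≅ Z.

H_0 ≅ Z.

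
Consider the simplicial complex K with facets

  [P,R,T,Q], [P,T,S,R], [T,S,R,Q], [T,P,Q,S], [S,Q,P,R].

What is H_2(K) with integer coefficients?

H_2 = 0.

We work with the vertex ordering P < Q < R < S < T. The simplices of K, each written with vertices in increasing order, are:

  0-simplices (5): P, Q, R, S, T
  1-simplices (10): PQ, PR, PS, PT, QR, QS, QT, RS, RT, ST
  2-simplices (10): PQR, PQS, PQT, PRS, PRT, PST, QRS, QRT, QST, RST
  3-simplices (5): PQRS, PQRT, PQST, PRST, QRST

Hence C_0 ≅ Z^5, C_1 ≅ Z^10, C_2 ≅ Z^10, C_3 ≅ Z^5.

The boundary map ∂_1: C_1 → C_0 is given by ∂[p,q] = [q] − [p]. For instance
  ∂PR = R − P.
As a 5×10 matrix over Z this has rank 4, with invariant factors (1,1,1,1).

∂_2: C_2 → C_1 maps a triangle to the signed sum of its edges. For instance
  ∂RST = ST − RT + RS,
  ∂PQT = QT − PT + PQ.
The resulting 10×10 matrix has rank 6, and its Smith normal form has invariant factors (1,1,1,1,1,1).

The boundary map ∂_3: C_3 → C_2 sends each 3-simplex σ to the alternating sum Σ_i (−1)^i (σ with its i-th vertex removed). For instance
  ∂PQST = QST − PST + PQT − PQS,
  ∂PRST = RST − PST + PRT − PRS.
The 10×5 boundary matrix has rank 4 and Smith normal form diag(1,1,1,1).

Reading off H_k = ker ∂_k / im ∂_{k+1}:

  H_2: rank ker ∂_2 − rank ∂_3 = (10 − 6) − 4 = 0, and the invariant factors of ∂_3 are all 1, so H_2 = 0.

(K is a triangulation of the 3-sphere S^3.)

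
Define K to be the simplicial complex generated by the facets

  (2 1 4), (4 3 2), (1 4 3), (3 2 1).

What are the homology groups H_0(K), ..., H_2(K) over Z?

H_0 ≅ Z,  H_1 = 0,  H_2 ≅ Z.

Take the total order 1 < 2 < 3 < 4 on the vertex set. Then K (dimension 2) consists of the simplices:

  0-simplices (4): [1], [2], [3], [4]
  1-simplices (6): [1,2], [1,3], [1,4], [2,3], [2,4], [3,4]
  2-simplices (4): [1,2,3], [1,2,4], [1,3,4], [2,3,4]

Hence C_0 ≅ Z^4, C_1 ≅ Z^6, C_2 ≅ Z^4.

∂_1: C_1 → C_0 sends each edge [p,q] (with p < q) to q − p. For instance
  ∂[2,3] = [3] − [2].
The resulting 4×6 matrix has rank 3, and its Smith normal form has invariant factors (1,1,1).

The boundary map ∂_2: C_2 → C_1 acts by ∂[p,q,r] = [q,r] − [p,r] + [p,q]. For instance
  ∂[1,2,3] = [2,3] − [1,3] + [1,2],
  ∂[1,2,4] = [2,4] − [1,4] + [1,2].
This gives a 6×4 integer matrix of rank 3; reducing to Smith normal form yields diagonal entries (1,1,1).

Now H_k = ker ∂_k / im ∂_{k+1}, so:

  H_0: rank C_0 − rank ∂_1 = 4 − 3 = 1, and the invariant factors of ∂_1 are all 1, so H_0 ≅ Z.
  H_1: rank ker ∂_1 − rank ∂_2 = (6 − 3) − 3 = 0, and the invariant factors of ∂_2 are all 1, so H_1 ≅ 0.
  H_2: rank ker ∂_2 − rank ∂_3 = (4 − 3) − 0 = 1, and there is no ∂_3, so H_2 ≅ Z.

(K is a triangulation of the 2-sphere S^2.)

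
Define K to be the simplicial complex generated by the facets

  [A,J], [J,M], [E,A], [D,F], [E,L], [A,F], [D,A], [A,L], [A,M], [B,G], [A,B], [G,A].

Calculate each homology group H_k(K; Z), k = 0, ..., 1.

H_0 ≅ Z,  H_1 ≅ Z^4.

We work with the vertex ordering A < B < D < E < F < G < J < L < M. The simplices of K, each written with vertices in increasing order, are:

  0-simplices (9): A, B, D, E, F, G, J, L, M
  1-simplices (12): AB, AD, AE, AF, AG, AJ, AL, AM, BG, DF, EL, JM

giving chain groups C_0 ≅ Z^9, C_1 ≅ Z^12.

∂_1: C_1 → C_0 sends each edge [p,q] (with p < q) to q − p. For instance
  ∂AE = E − A.
The resulting 9×12 matrix has rank 8, and its Smith normal form has invariant factors (1,1,1,1,1,1,1,1).

Reading off H_k = ker ∂_k / im ∂_{k+1}:

  H_0: rank C_0 − rank ∂_1 = 9 − 8 = 1, and the invariant factors of ∂_1 are all 1, so H_0 ≅ Z.
  H_1: rank ker ∂_1 − rank ∂_2 = (12 − 8) − 0 = 4, and there is no ∂_2, so H_1 ≅ Z^4.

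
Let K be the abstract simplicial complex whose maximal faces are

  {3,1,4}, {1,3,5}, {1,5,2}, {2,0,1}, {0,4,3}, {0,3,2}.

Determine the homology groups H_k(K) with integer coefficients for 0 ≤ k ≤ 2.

Order the vertices as 0 < 1 < 2 < 3 < 4 < 5. Listing each simplex with vertices in this order, K has dimension 2 with simplices:

  0-simplices (6): [0], [1], [2], [3], [4], [5]
  1-simplices (12): [0,1], [0,2], [0,3], [0,4], [1,2], [1,3], [1,4], [1,5], [2,3], [2,5], [3,4], [3,5]
  2-simplices (6): [0,1,2], [0,2,3], [0,3,4], [1,2,5], [1,3,4], [1,3,5]

giving chain groups C_0 ≅ Z^6, C_1 ≅ Z^12, C_2 ≅ Z^6.

Boundary ∂_1: C_1 → C_0 sends each edge [p,q] (with p < q) to q − p.
This gives a 6×12 integer matrix of rank 5; reducing to Smith normal form yields diagonal entries (1,1,1,1,1).

∂_2: C_2 → C_1 acts by ∂[p,q,r] = [q,r] − [p,r] + [p,q]. For instance
  ∂[1,2,5] = [2,5] − [1,5] + [1,2],
  ∂[1,3,4] = [3,4] − [1,4] + [1,3].
This gives a 12×6 integer matrix of rank 6; reducing to Smith normal form yields diagonal entries (1,1,1,1,1,1).

From H_k ≅ ker(∂_k) / im(∂_{k+1}) we obtain:

  H_0: rank C_0 − rank ∂_1 = 6 − 5 = 1, and the invariant factors of ∂_1 are all 1, so H_0 = Z.
  H_1: rank ker ∂_1 − rank ∂_2 = (12 − 5) − 6 = 1, and the invariant factors of ∂_2 are all 1, so H_1 = Z.
  H_2: rank ker ∂_2 − rank ∂_3 = (6 − 6) − 0 = 0, and there is no ∂_3, so H_2 = 0.

As a check, the Euler characteristic is 6 − 12 + 6 = 0, which agrees with 1 − 1 + 0 = 0.

H_0 = Z,  H_1 = Z,  H_2 = 0.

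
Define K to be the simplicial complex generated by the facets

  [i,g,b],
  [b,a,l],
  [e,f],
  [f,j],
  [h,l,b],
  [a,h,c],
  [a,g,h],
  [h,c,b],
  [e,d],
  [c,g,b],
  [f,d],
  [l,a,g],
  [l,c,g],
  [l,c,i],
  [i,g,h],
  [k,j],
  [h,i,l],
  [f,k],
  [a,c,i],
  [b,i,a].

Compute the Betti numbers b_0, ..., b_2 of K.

Take the total order a < b < c < d < e < f < g < h < i < j < k < l on the vertex set. Then K (dimension 2) consists of the simplices:

  0-simplices (12): a, b, c, d, e, f, g, h, i, j, k, l
  1-simplices (27): ab, ac, ag, ah, ai, al, bc, bg, bh, bi, bl, cg, ch, ci, cl, de, df, ef, fj, fk, gh, gi, gl, hi, hl, il, jk
  2-simplices (14): abi, abl, ach, aci, agh, agl, bcg, bch, bgi, bhl, cgl, cil, ghi, hil

Hence C_0 ≅ Z^12, C_1 ≅ Z^27, C_2 ≅ Z^14.

∂_1: C_1 → C_0 is given by ∂[p,q] = [q] − [p].
This gives a 12×27 integer matrix of rank 10; reducing to Smith normal form yields diagonal entries (1,1,1,1,1,1,1,1,1,1).

∂_2: C_2 → C_1 maps a triangle to the signed sum of its edges. For instance
  ∂hil = il − hl + hi,
  ∂ghi = hi − gi + gh.
The 27×14 boundary matrix has rank 13 and Smith normal form diag(1,1,1,1,1,1,1,1,1,1,1,1,1).

Reading off H_k = ker ∂_k / im ∂_{k+1}:

  H_0: rank C_0 − rank ∂_1 = 12 − 10 = 2, and the invariant factors of ∂_1 are all 1, so H_0 ≅ Z^2.
  H_1: rank ker ∂_1 − rank ∂_2 = (27 − 10) − 13 = 4, and the invariant factors of ∂_2 are all 1, so H_1 ≅ Z^4.
  H_2: rank ker ∂_2 − rank ∂_3 = (14 − 13) − 0 = 1, and there is no ∂_3, so H_2 ≅ Z.

As a check, the Euler characteristic is 12 − 27 + 14 = -1, which agrees with 2 − 4 + 1 = -1.
(K is a triangulation of the disjoint union of the torus T^2 and a wedge of 2 circles.)

Hence the Betti numbers are b_0 = 2, b_1 = 4, b_2 = 1.

b_0 = 2, b_1 = 4, b_2 = 1.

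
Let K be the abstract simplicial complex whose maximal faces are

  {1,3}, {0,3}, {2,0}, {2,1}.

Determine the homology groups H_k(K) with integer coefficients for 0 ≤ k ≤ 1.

Take the total order 0 < 1 < 2 < 3 on the vertex set. Then K (dimension 1) consists of the simplices:

  0-simplices (4): [0], [1], [2], [3]
  1-simplices (4): [0,2], [0,3], [1,2], [1,3]

so the chain groups are C_0 ≅ Z^4, C_1 ≅ Z^4.

∂_1: C_1 → C_0 is given by ∂[p,q] = [q] − [p]. For instance
  ∂[1,3] = [3] − [1].
The 4×4 boundary matrix has rank 3 and Smith normal form diag(1,1,1).

Reading off H_k = ker ∂_k / im ∂_{k+1}:

  H_0: rank C_0 − rank ∂_1 = 4 − 3 = 1, and the invariant factors of ∂_1 are all 1, so H_0 ≅ Z.
  H_1: rank ker ∂_1 − rank ∂_2 = (4 − 3) − 0 = 1, and there is no ∂_2, so H_1 ≅ Z.

(K is a triangulation of the circle S^1.)

H_0 ≅ Z,  H_1 ≅ Z.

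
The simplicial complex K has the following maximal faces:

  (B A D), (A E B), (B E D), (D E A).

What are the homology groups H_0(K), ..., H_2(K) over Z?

H_0 ≅ Z,  H_1 = 0,  H_2 ≅ Z.

Order the vertices as A < B < D < E. Listing each simplex with vertices in this order, K has dimension 2 with simplices:

  0-simplices (4): A, B, D, E
  1-simplices (6): AB, AD, AE, BD, BE, DE
  2-simplices (4): ABD, ABE, ADE, BDE

Hence C_0 ≅ Z^4, C_1 ≅ Z^6, C_2 ≅ Z^4.

∂_1: C_1 → C_0 is given by ∂[p,q] = [q] − [p]. For instance
  ∂AB = B − A.
This gives a 4×6 integer matrix of rank 3; reducing to Smith normal form yields diagonal entries (1,1,1).

The boundary map ∂_2: C_2 → C_1 maps a triangle to the signed sum of its edges. For instance
  ∂ABE = BE − AE + AB,
  ∂BDE = DE − BE + BD.
The 6×4 boundary matrix has rank 3 and Smith normal form diag(1,1,1).

Computing H_k = (kernel of ∂_k) / (image of ∂_{k+1}):

  H_0: rank C_0 − rank ∂_1 = 4 − 3 = 1, and the invariant factors of ∂_1 are all 1, so H_0 = Z.
  H_1: rank ker ∂_1 − rank ∂_2 = (6 − 3) − 3 = 0, and the invariant factors of ∂_2 are all 1, so H_1 = 0.
  H_2: rank ker ∂_2 − rank ∂_3 = (4 − 3) − 0 = 1, and there is no ∂_3, so H_2 = Z.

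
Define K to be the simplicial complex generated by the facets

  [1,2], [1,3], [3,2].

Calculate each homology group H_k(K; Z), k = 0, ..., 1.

H_0 = Z,  H_1 = Z.

Take the total order 1 < 2 < 3 on the vertex set. Then K (dimension 1) consists of the simplices:

  0-simplices (3): [1], [2], [3]
  1-simplices (3): [1,2], [1,3], [2,3]

Hence C_0 ≅ Z^3, C_1 ≅ Z^3.

∂_1: C_1 → C_0 sends each edge [p,q] (with p < q) to q − p. For instance
  ∂[1,3] = [3] − [1].
This gives a 3×3 integer matrix of rank 2; reducing to Smith normal form yields diagonal entries (1,1).

Computing H_k = (kernel of ∂_k) / (image of ∂_{k+1}):

  H_0: rank C_0 − rank ∂_1 = 3 − 2 = 1, and the invariant factors of ∂_1 are all 1, so H_0 ≅ Z.
  H_1: rank ker ∂_1 − rank ∂_2 = (3 − 2) − 0 = 1, and there is no ∂_2, so H_1 ≅ Z.

As a check, the Euler characteristic is 3 − 3 = 0, which agrees with 1 − 1 = 0.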